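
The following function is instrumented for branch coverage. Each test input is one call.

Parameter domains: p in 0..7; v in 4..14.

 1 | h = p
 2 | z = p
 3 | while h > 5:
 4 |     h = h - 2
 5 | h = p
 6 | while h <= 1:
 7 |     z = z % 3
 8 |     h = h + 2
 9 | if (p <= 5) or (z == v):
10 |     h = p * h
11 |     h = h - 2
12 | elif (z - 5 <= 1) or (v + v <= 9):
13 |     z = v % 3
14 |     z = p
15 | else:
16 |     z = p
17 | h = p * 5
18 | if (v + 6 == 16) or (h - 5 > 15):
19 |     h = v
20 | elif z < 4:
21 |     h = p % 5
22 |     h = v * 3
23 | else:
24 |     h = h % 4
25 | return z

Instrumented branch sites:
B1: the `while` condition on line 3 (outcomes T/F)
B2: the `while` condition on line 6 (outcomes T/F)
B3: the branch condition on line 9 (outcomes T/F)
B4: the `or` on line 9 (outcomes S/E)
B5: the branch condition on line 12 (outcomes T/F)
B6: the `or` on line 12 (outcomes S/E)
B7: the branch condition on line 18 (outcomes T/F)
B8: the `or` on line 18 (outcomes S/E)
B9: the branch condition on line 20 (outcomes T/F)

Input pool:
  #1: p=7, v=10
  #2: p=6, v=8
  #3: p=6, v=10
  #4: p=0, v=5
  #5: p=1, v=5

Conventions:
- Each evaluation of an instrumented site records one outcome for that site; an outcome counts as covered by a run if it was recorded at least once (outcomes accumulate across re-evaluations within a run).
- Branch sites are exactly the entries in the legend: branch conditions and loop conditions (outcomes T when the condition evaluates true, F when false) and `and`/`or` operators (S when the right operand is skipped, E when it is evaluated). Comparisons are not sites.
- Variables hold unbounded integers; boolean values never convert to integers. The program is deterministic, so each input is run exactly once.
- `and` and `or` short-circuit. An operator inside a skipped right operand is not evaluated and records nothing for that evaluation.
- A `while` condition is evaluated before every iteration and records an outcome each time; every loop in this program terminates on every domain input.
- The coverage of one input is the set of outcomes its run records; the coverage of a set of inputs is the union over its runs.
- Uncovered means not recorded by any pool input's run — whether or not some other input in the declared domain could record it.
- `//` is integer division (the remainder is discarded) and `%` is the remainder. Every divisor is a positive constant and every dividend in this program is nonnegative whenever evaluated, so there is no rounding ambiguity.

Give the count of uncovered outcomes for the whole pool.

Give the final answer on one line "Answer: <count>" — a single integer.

#1 (p=7, v=10) -> covered: B1=T, B1=F, B2=F, B3=F, B4=E, B5=F, B6=E, B7=T, B8=S
#2 (p=6, v=8) -> covered: B1=T, B1=F, B2=F, B3=F, B4=E, B5=T, B6=S, B7=T, B8=E
#3 (p=6, v=10) -> covered: B1=T, B1=F, B2=F, B3=F, B4=E, B5=T, B6=S, B7=T, B8=S
#4 (p=0, v=5) -> covered: B1=F, B2=T, B2=F, B3=T, B4=S, B7=F, B8=E, B9=T
#5 (p=1, v=5) -> covered: B1=F, B2=T, B2=F, B3=T, B4=S, B7=F, B8=E, B9=T
union over the pool: B1=T, B1=F, B2=T, B2=F, B3=T, B3=F, B4=S, B4=E, B5=T, B5=F, B6=S, B6=E, B7=T, B7=F, B8=S, B8=E, B9=T
uncovered (1 of 18): B9=F

Answer: 1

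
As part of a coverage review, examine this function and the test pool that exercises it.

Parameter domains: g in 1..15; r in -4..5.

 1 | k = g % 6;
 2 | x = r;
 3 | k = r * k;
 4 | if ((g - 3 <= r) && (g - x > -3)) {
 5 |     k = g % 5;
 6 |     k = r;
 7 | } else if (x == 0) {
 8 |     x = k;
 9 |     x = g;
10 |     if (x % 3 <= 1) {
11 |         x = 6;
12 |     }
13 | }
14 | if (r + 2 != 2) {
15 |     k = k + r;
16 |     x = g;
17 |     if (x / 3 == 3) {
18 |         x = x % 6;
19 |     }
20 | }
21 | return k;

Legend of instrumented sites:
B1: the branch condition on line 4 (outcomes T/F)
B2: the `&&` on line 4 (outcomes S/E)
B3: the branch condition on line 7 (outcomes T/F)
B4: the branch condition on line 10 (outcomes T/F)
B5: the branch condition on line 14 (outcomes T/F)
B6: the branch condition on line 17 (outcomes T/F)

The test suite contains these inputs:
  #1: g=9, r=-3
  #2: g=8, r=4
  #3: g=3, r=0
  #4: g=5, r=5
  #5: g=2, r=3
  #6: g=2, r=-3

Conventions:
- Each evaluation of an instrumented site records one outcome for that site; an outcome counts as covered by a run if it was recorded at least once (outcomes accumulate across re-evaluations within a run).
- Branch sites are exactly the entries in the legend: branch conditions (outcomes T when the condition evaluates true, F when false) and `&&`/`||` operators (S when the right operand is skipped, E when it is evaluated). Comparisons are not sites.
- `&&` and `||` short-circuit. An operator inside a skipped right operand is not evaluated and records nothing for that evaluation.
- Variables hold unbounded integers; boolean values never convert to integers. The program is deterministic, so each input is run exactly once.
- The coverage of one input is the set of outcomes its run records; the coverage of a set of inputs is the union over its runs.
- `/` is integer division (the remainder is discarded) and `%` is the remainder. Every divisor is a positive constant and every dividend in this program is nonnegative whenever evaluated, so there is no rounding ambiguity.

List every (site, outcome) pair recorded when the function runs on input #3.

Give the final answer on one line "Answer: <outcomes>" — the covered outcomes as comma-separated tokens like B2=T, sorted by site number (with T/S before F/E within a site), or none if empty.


Tracing the run of input #3 (g=3, r=0):
  B2->E, B1->T, B5->F
deduplicating events, the covered set is: B1=T, B2=E, B5=F
Answer: B1=T, B2=E, B5=F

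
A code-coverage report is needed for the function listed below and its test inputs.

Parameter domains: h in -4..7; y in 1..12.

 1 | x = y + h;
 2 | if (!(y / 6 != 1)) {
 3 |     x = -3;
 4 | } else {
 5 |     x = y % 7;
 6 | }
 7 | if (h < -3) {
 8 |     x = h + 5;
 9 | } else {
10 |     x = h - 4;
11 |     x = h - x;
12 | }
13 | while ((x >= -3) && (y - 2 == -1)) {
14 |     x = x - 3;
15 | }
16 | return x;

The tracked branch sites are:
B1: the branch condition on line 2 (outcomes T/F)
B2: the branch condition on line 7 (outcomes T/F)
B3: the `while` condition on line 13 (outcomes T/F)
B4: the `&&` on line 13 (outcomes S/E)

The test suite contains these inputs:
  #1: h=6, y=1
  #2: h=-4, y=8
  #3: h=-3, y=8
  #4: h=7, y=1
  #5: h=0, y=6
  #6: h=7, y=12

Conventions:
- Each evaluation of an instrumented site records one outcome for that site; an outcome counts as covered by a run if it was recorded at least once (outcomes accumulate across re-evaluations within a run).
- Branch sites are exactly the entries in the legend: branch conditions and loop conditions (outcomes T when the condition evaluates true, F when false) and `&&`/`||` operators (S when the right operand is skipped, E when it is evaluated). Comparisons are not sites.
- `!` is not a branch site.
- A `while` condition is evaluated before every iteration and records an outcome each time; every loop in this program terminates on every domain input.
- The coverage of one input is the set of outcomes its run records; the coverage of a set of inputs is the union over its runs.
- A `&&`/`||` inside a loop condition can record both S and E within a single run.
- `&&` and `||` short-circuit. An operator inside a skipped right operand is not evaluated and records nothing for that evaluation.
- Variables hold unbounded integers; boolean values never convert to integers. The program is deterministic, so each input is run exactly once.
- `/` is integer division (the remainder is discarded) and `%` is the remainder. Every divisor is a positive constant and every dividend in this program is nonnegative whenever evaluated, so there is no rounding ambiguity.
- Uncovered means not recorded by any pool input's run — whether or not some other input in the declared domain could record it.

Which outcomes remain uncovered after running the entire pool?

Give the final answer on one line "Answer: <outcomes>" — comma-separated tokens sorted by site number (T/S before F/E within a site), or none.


input #1, h=6, y=1: events B1->F, B2->F, B4->E, B3->T, B4->E, B3->T, B4->E, B3->T, B4->S, B3->F; outcomes B1=F, B2=F, B3=T, B3=F, B4=S, B4=E
input #2, h=-4, y=8: events B1->T, B2->T, B4->E, B3->F; outcomes B1=T, B2=T, B3=F, B4=E
input #3, h=-3, y=8: events B1->T, B2->F, B4->E, B3->F; outcomes B1=T, B2=F, B3=F, B4=E
input #4, h=7, y=1: events B1->F, B2->F, B4->E, B3->T, B4->E, B3->T, B4->E, B3->T, B4->S, B3->F; outcomes B1=F, B2=F, B3=T, B3=F, B4=S, B4=E
input #5, h=0, y=6: events B1->T, B2->F, B4->E, B3->F; outcomes B1=T, B2=F, B3=F, B4=E
input #6, h=7, y=12: events B1->F, B2->F, B4->E, B3->F; outcomes B1=F, B2=F, B3=F, B4=E
union over the pool: B1=T, B1=F, B2=T, B2=F, B3=T, B3=F, B4=S, B4=E
uncovered (0 of 8): none
Answer: none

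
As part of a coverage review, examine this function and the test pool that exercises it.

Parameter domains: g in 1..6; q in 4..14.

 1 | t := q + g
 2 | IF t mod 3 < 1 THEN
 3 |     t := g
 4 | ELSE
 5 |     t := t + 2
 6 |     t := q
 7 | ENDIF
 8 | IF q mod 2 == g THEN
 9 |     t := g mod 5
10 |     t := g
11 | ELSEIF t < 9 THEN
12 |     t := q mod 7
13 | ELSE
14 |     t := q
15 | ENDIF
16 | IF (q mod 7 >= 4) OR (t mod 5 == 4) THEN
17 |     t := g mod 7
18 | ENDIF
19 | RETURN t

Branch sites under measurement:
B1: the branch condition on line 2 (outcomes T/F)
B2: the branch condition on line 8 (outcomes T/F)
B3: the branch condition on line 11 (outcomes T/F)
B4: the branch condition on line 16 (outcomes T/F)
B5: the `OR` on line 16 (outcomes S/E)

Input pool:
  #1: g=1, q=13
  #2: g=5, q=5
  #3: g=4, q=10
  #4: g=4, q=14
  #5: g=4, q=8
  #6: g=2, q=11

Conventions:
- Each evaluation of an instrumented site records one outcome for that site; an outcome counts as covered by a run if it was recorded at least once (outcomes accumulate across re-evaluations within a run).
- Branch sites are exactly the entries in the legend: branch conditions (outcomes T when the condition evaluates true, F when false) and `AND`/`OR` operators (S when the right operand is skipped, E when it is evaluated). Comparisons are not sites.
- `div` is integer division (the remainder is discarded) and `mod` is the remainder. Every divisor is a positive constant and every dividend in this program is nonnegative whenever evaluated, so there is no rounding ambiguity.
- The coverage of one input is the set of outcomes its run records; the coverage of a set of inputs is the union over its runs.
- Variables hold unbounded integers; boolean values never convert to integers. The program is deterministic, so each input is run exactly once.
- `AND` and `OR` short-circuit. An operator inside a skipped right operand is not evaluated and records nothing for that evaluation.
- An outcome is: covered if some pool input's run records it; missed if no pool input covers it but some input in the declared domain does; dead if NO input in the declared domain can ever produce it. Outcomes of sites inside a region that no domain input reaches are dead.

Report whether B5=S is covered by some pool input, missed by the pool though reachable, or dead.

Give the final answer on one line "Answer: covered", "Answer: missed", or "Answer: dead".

B5=S is recorded by pool input(s) 1, 2, 6 -> covered

Answer: covered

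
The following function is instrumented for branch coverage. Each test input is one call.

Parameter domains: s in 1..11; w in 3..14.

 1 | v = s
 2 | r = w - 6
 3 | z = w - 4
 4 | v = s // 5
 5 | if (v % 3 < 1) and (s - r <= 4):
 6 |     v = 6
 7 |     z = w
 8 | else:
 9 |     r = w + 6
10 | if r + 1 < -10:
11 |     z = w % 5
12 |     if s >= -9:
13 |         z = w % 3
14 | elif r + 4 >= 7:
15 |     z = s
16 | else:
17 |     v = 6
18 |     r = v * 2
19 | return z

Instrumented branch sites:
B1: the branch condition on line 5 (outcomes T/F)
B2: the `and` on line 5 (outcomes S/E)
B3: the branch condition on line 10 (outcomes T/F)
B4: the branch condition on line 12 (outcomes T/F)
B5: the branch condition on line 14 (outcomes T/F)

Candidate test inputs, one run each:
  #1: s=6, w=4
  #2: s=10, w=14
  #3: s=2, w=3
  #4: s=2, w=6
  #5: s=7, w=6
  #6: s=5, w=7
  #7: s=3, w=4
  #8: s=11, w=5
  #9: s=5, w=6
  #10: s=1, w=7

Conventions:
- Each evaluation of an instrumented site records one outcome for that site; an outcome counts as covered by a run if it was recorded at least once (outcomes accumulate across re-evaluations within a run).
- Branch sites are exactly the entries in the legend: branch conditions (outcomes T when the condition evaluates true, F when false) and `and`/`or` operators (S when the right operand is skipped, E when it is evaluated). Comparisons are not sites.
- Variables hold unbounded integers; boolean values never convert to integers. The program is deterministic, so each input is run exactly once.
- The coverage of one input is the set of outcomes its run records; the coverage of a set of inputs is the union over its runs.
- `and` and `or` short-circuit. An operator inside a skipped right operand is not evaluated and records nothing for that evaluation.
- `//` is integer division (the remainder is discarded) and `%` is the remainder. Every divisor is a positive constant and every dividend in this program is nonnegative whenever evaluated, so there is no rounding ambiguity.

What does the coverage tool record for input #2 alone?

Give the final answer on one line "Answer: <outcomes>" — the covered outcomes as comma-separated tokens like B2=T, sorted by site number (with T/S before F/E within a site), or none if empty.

Simulating input #2 (s=10, w=14) step by step:
  B2->S, B1->F, B3->F, B5->T
collecting distinct outcomes: B1=F, B2=S, B3=F, B5=T

Answer: B1=F, B2=S, B3=F, B5=T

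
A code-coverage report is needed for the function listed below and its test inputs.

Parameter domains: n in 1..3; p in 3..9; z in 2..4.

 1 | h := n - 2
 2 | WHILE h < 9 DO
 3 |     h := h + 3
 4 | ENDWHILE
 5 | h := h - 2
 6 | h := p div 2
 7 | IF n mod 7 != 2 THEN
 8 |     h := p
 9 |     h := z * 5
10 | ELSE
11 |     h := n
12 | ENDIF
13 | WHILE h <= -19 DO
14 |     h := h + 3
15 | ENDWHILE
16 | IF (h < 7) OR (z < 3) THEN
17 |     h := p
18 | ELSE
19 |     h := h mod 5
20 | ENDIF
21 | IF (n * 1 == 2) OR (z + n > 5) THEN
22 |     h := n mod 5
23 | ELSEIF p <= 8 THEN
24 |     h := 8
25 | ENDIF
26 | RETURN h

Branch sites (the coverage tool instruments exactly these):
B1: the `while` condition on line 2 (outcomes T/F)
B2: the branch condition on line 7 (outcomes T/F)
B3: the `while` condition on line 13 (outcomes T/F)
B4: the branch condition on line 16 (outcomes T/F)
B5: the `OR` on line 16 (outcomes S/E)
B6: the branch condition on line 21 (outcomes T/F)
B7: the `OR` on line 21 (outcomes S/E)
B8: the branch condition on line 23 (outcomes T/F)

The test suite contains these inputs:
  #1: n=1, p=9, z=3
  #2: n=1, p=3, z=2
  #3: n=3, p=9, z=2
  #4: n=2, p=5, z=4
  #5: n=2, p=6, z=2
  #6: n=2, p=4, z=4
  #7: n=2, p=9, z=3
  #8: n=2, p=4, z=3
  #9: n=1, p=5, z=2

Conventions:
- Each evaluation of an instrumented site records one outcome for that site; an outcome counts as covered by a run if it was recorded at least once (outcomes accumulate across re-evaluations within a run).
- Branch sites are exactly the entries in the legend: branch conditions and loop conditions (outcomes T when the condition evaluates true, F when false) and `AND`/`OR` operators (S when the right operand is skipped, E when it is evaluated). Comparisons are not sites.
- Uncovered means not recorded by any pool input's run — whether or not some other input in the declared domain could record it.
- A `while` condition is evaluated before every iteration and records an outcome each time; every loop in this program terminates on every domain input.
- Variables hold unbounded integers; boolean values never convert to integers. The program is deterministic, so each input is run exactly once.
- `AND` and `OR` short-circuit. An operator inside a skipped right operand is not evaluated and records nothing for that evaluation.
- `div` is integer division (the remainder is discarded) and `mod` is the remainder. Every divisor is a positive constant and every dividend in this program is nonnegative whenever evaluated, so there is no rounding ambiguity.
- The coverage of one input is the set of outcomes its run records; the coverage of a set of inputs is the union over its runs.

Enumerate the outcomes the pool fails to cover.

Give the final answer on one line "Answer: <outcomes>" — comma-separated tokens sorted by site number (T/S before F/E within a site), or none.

input #1 (n=1, p=9, z=3): events B1->T, B1->T, B1->T, B1->T, B1->F, B2->T, B3->F, B5->E, B4->F, B7->E, B6->F, B8->F; covers B1=T, B1=F, B2=T, B3=F, B4=F, B5=E, B6=F, B7=E, B8=F
input #2 (n=1, p=3, z=2): events B1->T, B1->T, B1->T, B1->T, B1->F, B2->T, B3->F, B5->E, B4->T, B7->E, B6->F, B8->T; covers B1=T, B1=F, B2=T, B3=F, B4=T, B5=E, B6=F, B7=E, B8=T
input #3 (n=3, p=9, z=2): events B1->T, B1->T, B1->T, B1->F, B2->T, B3->F, B5->E, B4->T, B7->E, B6->F, B8->F; covers B1=T, B1=F, B2=T, B3=F, B4=T, B5=E, B6=F, B7=E, B8=F
input #4 (n=2, p=5, z=4): events B1->T, B1->T, B1->T, B1->F, B2->F, B3->F, B5->S, B4->T, B7->S, B6->T; covers B1=T, B1=F, B2=F, B3=F, B4=T, B5=S, B6=T, B7=S
input #5 (n=2, p=6, z=2): events B1->T, B1->T, B1->T, B1->F, B2->F, B3->F, B5->S, B4->T, B7->S, B6->T; covers B1=T, B1=F, B2=F, B3=F, B4=T, B5=S, B6=T, B7=S
input #6 (n=2, p=4, z=4): events B1->T, B1->T, B1->T, B1->F, B2->F, B3->F, B5->S, B4->T, B7->S, B6->T; covers B1=T, B1=F, B2=F, B3=F, B4=T, B5=S, B6=T, B7=S
input #7 (n=2, p=9, z=3): events B1->T, B1->T, B1->T, B1->F, B2->F, B3->F, B5->S, B4->T, B7->S, B6->T; covers B1=T, B1=F, B2=F, B3=F, B4=T, B5=S, B6=T, B7=S
input #8 (n=2, p=4, z=3): events B1->T, B1->T, B1->T, B1->F, B2->F, B3->F, B5->S, B4->T, B7->S, B6->T; covers B1=T, B1=F, B2=F, B3=F, B4=T, B5=S, B6=T, B7=S
input #9 (n=1, p=5, z=2): events B1->T, B1->T, B1->T, B1->T, B1->F, B2->T, B3->F, B5->E, B4->T, B7->E, B6->F, B8->T; covers B1=T, B1=F, B2=T, B3=F, B4=T, B5=E, B6=F, B7=E, B8=T
union over the pool: B1=T, B1=F, B2=T, B2=F, B3=F, B4=T, B4=F, B5=S, B5=E, B6=T, B6=F, B7=S, B7=E, B8=T, B8=F
uncovered (1 of 16): B3=T

Answer: B3=T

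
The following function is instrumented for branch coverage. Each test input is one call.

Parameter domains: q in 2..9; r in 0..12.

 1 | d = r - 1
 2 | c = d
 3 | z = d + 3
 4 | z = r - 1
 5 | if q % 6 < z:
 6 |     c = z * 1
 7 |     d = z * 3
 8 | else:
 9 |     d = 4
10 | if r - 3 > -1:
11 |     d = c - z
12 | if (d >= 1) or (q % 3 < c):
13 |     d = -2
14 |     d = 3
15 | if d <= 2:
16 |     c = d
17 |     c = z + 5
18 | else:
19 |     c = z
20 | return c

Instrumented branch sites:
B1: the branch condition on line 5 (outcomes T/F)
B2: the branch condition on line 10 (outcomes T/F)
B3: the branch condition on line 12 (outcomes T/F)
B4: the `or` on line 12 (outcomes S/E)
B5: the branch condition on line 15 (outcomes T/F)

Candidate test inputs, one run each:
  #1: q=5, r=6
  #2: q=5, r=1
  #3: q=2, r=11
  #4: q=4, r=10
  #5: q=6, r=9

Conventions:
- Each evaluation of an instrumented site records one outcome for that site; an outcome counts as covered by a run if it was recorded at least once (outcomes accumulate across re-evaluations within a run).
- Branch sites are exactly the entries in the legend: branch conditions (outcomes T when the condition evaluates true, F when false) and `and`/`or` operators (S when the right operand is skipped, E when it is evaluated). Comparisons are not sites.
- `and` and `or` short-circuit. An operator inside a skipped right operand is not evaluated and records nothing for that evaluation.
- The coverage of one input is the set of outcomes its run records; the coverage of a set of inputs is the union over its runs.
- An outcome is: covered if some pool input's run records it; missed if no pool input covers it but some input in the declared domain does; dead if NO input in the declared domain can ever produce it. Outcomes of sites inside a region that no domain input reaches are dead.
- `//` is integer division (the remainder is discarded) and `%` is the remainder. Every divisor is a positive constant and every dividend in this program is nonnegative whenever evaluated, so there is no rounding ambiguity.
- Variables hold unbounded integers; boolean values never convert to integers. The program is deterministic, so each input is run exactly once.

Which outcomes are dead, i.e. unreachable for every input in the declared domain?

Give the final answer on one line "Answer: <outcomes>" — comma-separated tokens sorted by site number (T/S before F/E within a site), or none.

sweeping the full domain (104 inputs) for each outcome:
  reachable outcomes have witnesses, e.g. B1=T (e.g. q=2, r=4), B1=F (e.g. q=2, r=0), B2=T (e.g. q=2, r=3), B2=F (e.g. q=2, r=0)

Answer: none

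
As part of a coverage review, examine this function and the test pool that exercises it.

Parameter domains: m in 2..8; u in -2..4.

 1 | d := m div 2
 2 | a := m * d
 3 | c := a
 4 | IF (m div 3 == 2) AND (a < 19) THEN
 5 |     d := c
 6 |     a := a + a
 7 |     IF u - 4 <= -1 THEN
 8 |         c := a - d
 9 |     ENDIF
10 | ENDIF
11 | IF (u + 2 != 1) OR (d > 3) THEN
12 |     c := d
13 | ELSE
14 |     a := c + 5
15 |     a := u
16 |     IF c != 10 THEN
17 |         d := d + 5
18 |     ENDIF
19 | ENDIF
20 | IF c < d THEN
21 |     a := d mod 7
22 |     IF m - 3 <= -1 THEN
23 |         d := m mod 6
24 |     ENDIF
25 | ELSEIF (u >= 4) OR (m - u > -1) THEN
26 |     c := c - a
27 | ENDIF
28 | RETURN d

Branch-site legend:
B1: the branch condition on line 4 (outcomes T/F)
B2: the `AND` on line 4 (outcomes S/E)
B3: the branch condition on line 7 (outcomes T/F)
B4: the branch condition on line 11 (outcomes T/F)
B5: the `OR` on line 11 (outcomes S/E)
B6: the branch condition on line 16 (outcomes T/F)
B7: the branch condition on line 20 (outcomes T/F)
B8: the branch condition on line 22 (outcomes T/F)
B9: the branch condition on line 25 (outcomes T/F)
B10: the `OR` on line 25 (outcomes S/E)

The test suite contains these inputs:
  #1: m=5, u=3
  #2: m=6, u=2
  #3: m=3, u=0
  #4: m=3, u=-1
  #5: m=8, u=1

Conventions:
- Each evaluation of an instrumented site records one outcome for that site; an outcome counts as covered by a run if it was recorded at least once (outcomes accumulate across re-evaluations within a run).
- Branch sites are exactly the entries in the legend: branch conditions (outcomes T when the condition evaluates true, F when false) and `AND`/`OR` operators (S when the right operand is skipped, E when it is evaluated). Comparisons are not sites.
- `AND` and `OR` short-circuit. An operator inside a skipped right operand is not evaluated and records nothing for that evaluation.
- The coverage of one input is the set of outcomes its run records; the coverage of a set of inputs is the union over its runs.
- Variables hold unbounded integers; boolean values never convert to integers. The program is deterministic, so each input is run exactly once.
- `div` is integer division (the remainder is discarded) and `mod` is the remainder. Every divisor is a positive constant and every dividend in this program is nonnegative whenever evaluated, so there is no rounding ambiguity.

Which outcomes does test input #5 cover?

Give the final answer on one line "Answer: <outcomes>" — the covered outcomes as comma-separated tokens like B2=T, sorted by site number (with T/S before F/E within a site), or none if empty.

Running input #5 (m=8, u=1), event by event:
  B2->E, B1->F, B5->S, B4->T, B7->F, B10->E, B9->T
as a set, this run covers: B1=F, B2=E, B4=T, B5=S, B7=F, B9=T, B10=E

Answer: B1=F, B2=E, B4=T, B5=S, B7=F, B9=T, B10=E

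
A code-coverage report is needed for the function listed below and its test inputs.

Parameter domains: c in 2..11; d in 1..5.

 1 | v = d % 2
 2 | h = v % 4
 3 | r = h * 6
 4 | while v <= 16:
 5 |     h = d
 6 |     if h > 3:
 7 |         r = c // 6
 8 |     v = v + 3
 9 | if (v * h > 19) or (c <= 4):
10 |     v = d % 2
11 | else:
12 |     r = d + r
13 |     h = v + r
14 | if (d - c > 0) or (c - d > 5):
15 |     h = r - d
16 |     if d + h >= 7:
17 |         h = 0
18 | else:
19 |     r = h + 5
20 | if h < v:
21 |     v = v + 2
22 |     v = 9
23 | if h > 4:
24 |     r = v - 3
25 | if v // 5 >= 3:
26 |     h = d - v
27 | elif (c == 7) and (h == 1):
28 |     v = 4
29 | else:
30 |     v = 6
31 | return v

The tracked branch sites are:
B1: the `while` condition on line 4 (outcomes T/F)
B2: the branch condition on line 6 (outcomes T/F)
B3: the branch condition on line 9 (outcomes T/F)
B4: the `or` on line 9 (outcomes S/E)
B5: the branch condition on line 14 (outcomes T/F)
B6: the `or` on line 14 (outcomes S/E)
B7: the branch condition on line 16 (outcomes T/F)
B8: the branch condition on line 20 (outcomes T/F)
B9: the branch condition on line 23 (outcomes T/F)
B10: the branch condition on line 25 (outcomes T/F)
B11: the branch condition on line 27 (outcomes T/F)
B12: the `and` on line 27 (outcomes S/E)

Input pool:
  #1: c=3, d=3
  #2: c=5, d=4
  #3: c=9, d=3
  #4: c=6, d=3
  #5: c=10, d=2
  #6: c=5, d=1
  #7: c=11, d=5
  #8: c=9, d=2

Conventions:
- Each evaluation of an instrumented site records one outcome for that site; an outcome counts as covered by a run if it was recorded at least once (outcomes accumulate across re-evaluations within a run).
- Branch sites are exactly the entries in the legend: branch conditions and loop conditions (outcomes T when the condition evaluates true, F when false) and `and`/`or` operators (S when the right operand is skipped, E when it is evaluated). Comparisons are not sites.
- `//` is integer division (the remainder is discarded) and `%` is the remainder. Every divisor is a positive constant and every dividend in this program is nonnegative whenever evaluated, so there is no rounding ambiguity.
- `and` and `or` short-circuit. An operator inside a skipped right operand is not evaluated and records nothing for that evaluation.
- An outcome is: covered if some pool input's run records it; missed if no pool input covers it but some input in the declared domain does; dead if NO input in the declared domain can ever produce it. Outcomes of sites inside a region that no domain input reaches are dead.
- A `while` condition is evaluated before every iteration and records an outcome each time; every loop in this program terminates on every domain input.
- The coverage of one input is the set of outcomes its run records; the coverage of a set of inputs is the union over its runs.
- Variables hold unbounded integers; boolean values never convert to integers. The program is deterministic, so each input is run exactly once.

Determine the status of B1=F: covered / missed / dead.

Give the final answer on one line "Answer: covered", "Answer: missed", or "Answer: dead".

B1=F is recorded by pool input(s) 1, 2, 3, 4, 5, 6, 7, 8 -> covered

Answer: covered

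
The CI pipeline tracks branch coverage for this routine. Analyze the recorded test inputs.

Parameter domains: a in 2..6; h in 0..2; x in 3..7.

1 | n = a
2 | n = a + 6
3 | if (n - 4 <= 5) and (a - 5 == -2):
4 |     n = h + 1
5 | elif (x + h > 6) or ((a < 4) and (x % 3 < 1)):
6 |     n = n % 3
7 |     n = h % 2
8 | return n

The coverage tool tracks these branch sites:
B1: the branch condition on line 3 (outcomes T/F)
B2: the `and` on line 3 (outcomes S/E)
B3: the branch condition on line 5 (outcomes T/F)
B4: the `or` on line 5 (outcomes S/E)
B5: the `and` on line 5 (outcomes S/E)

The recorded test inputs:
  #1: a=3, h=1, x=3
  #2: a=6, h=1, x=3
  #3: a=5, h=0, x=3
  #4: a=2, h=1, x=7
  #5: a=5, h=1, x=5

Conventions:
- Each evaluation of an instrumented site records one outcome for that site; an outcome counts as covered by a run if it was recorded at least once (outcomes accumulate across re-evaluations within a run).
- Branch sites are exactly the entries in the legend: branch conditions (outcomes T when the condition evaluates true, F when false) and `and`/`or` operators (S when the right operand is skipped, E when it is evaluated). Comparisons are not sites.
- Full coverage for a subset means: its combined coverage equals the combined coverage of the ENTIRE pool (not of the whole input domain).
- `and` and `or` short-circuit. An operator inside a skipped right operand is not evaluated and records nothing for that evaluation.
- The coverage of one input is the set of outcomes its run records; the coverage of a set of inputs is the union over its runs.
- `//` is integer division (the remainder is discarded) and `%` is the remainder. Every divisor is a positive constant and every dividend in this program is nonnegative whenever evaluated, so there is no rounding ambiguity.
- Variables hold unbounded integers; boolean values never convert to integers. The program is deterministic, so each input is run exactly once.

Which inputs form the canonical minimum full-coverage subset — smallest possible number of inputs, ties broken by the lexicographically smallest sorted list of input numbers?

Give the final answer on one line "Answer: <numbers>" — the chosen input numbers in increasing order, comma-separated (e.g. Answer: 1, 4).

test 1 (a=3, h=1, x=3) fires B2->E, B1->T; hits B1=T, B2=E
test 2 (a=6, h=1, x=3) fires B2->S, B1->F, B4->E, B5->S, B3->F; hits B1=F, B2=S, B3=F, B4=E, B5=S
test 3 (a=5, h=0, x=3) fires B2->S, B1->F, B4->E, B5->S, B3->F; hits B1=F, B2=S, B3=F, B4=E, B5=S
test 4 (a=2, h=1, x=7) fires B2->E, B1->F, B4->S, B3->T; hits B1=F, B2=E, B3=T, B4=S
test 5 (a=5, h=1, x=5) fires B2->S, B1->F, B4->E, B5->S, B3->F; hits B1=F, B2=S, B3=F, B4=E, B5=S
the full pool covers 9 outcomes: B1=T, B1=F, B2=S, B2=E, B3=T, B3=F, B4=S, B4=E, B5=S
checked all size-1 subsets: none covers 9 outcomes (max 5/9)
checked all size-2 subsets: none covers 9 outcomes (max 8/9)
at size 3, {1, 2, 4} reaches all 9 outcomes; every lexicographically earlier size-3 subset fails

Answer: 1, 2, 4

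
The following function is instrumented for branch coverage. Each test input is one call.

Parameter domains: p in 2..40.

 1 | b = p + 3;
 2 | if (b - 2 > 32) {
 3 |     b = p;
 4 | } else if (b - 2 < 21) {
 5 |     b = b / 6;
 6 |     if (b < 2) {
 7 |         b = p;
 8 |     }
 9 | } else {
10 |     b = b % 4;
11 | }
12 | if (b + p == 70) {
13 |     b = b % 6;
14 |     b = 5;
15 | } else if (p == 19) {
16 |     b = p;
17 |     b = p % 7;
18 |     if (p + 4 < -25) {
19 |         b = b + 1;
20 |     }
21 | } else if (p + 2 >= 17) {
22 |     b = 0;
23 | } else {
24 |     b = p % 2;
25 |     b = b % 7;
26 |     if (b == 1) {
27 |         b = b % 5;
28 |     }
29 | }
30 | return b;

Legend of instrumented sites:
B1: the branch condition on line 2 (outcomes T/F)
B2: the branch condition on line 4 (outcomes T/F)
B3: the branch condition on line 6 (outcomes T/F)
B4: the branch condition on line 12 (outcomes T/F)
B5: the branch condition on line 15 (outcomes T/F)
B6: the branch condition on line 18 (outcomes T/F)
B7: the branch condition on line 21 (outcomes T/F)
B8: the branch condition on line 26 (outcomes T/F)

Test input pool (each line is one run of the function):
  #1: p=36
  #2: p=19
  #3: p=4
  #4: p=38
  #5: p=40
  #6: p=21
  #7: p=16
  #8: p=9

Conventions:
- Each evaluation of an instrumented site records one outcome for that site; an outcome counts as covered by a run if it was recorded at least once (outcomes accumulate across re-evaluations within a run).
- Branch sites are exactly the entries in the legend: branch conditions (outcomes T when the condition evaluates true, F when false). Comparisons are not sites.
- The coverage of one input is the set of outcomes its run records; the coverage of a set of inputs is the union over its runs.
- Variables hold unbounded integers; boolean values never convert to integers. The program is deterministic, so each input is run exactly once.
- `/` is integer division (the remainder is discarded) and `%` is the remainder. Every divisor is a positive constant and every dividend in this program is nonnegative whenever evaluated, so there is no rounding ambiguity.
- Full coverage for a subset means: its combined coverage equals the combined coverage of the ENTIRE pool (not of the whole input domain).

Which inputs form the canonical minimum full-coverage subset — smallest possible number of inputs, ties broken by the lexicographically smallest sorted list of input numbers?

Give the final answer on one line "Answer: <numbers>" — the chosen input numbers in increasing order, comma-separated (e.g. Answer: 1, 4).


test 1 (p=36) fires B1->T, B4->F, B5->F, B7->T; hits B1=T, B4=F, B5=F, B7=T
test 2 (p=19) fires B1->F, B2->T, B3->F, B4->F, B5->T, B6->F; hits B1=F, B2=T, B3=F, B4=F, B5=T, B6=F
test 3 (p=4) fires B1->F, B2->T, B3->T, B4->F, B5->F, B7->F, B8->F; hits B1=F, B2=T, B3=T, B4=F, B5=F, B7=F, B8=F
test 4 (p=38) fires B1->T, B4->F, B5->F, B7->T; hits B1=T, B4=F, B5=F, B7=T
test 5 (p=40) fires B1->T, B4->F, B5->F, B7->T; hits B1=T, B4=F, B5=F, B7=T
test 6 (p=21) fires B1->F, B2->F, B4->F, B5->F, B7->T; hits B1=F, B2=F, B4=F, B5=F, B7=T
test 7 (p=16) fires B1->F, B2->T, B3->F, B4->F, B5->F, B7->T; hits B1=F, B2=T, B3=F, B4=F, B5=F, B7=T
test 8 (p=9) fires B1->F, B2->T, B3->F, B4->F, B5->F, B7->F, B8->T; hits B1=F, B2=T, B3=F, B4=F, B5=F, B7=F, B8=T
pool-wide coverage (14 outcomes): B1=T, B1=F, B2=T, B2=F, B3=T, B3=F, B4=F, B5=T, B5=F, B6=F, B7=T, B7=F, B8=T, B8=F
checked all size-1 subsets: none covers 14 outcomes (max 7/14)
checked all size-2 subsets: none covers 14 outcomes (max 10/14)
checked all size-3 subsets: none covers 14 outcomes (max 12/14)
checked all size-4 subsets: none covers 14 outcomes (max 13/14)
size 5: inputs {1, 2, 3, 6, 8} cover all 14 outcomes, and no lexicographically smaller subset of this size does
Answer: 1, 2, 3, 6, 8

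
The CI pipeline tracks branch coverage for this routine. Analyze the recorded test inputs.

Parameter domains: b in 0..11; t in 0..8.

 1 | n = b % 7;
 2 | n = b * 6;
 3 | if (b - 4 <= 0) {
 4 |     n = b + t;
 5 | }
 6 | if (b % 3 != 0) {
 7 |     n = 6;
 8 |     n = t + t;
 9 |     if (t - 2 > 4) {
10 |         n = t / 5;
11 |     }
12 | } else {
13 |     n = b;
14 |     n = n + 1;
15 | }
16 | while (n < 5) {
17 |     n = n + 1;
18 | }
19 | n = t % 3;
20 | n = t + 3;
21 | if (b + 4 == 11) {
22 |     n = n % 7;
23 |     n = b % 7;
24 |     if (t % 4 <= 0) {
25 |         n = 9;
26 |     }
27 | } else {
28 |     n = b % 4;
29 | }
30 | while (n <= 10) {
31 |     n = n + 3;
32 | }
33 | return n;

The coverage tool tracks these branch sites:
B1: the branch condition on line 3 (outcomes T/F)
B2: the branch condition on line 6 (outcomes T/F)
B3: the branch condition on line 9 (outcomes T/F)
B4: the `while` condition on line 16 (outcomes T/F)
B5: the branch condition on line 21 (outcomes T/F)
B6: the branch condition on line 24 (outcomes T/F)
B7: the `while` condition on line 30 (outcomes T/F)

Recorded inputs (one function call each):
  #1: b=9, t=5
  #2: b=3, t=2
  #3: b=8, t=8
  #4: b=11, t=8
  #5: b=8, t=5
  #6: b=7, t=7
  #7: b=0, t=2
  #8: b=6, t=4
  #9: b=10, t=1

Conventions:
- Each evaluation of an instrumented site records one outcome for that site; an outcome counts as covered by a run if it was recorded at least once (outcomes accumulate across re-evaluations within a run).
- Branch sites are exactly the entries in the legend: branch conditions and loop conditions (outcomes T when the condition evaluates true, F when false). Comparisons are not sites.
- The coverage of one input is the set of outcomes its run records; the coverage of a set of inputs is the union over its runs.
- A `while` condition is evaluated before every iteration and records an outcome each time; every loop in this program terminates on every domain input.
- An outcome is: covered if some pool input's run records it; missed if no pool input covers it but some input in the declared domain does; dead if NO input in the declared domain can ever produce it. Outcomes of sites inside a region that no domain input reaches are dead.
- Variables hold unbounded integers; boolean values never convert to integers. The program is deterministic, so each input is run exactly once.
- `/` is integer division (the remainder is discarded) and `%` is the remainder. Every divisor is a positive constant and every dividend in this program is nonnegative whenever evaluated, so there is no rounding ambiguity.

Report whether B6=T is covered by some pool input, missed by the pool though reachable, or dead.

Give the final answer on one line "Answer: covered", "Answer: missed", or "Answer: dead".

no pool input records B6=T
but domain input (b=7, t=0) does record it -> reachable, so missed

Answer: missed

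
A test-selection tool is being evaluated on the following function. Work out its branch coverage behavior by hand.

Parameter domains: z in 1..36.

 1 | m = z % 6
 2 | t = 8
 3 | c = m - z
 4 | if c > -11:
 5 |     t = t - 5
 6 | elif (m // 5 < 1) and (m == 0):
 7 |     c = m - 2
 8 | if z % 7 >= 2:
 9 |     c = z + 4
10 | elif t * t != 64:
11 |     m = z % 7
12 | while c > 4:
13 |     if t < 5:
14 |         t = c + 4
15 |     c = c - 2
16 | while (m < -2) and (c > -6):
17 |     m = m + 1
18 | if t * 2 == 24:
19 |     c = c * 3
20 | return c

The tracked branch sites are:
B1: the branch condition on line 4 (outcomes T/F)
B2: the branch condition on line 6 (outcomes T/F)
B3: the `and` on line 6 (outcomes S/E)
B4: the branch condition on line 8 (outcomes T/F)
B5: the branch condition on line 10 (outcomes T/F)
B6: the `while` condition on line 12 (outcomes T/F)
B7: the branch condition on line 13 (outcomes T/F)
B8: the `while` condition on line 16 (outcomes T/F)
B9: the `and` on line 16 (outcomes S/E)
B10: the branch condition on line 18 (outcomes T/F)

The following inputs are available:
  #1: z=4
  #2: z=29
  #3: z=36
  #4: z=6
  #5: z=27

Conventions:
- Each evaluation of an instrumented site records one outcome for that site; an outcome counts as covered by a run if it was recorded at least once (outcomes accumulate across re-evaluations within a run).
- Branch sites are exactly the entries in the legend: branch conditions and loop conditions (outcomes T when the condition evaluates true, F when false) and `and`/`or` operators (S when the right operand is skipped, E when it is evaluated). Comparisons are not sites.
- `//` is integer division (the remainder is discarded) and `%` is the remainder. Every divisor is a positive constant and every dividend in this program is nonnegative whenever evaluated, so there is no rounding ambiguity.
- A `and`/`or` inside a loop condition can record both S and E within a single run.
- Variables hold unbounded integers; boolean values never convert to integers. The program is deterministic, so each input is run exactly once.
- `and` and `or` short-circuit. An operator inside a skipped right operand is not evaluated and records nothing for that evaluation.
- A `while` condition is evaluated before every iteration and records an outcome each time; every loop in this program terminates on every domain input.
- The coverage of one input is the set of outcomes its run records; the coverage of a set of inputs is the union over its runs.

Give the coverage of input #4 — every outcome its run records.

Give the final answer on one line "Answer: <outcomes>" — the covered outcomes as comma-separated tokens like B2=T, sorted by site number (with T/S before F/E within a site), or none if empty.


Tracing the run of input #4 (z=6):
  B1->T, B4->T, B6->T, B7->T, B6->T, B7->F, B6->T, B7->F, B6->F, B9->S
  B8->F, B10->F
deduplicating events, the covered set is: B1=T, B4=T, B6=T, B6=F, B7=T, B7=F, B8=F, B9=S, B10=F
Answer: B1=T, B4=T, B6=T, B6=F, B7=T, B7=F, B8=F, B9=S, B10=F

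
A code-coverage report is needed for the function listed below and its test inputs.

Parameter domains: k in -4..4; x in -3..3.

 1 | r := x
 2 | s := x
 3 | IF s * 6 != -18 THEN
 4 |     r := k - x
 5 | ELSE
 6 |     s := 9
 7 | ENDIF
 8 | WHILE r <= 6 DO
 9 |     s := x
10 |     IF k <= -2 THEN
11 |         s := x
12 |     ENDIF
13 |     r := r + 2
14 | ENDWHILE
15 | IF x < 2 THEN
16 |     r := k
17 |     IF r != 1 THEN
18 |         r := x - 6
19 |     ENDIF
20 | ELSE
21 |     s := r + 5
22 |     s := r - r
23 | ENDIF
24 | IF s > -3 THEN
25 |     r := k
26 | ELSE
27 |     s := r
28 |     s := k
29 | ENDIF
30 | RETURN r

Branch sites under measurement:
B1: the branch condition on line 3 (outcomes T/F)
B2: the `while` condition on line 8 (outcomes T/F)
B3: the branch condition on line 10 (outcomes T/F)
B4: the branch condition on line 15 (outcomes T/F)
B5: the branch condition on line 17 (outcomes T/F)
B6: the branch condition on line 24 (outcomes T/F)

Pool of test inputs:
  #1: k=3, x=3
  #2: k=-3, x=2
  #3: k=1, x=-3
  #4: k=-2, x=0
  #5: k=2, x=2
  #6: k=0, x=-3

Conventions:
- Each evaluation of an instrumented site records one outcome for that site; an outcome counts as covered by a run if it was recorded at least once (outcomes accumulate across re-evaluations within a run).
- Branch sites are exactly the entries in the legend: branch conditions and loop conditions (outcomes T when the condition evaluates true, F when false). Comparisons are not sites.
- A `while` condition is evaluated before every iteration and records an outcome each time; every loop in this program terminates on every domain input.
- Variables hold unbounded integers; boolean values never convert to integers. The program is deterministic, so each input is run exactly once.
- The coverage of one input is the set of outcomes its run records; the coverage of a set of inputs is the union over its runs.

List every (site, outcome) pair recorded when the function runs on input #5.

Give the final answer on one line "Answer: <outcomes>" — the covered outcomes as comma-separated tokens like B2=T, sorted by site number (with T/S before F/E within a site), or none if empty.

Event log for input #5 (k=2, x=2):
  B1->T, B2->T, B3->F, B2->T, B3->F, B2->T, B3->F, B2->T, B3->F, B2->F
  B4->F, B6->T
as a set, this run covers: B1=T, B2=T, B2=F, B3=F, B4=F, B6=T

Answer: B1=T, B2=T, B2=F, B3=F, B4=F, B6=T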